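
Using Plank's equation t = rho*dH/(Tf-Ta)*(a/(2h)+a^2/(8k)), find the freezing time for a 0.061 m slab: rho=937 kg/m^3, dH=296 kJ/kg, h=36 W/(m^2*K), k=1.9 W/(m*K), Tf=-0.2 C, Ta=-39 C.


dT = -0.2 - (-39) = 38.8 K
term1 = a/(2h) = 0.061/(2*36) = 0.0008472222222
term2 = a^2/(8k) = 0.061^2/(8*1.9) = 0.0002448026316
t = rho*dH*1000/dT * (term1 + term2)
t = 937*296*1000/38.8 * (0.0008472222222 + 0.0002448026316)
t = 7806 s

7806


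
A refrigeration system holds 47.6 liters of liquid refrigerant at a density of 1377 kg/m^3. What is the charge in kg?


Charge = V * rho / 1000
Charge = 47.6 * 1377 / 1000
Charge = 65.55 kg

65.55


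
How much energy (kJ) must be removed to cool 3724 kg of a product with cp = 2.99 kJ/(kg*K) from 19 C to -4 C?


dT = 19 - (-4) = 23 K
Q = m * cp * dT = 3724 * 2.99 * 23
Q = 256099 kJ

256099


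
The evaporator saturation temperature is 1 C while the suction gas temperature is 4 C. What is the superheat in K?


Superheat = T_suction - T_evap
Superheat = 4 - (1)
Superheat = 3 K

3


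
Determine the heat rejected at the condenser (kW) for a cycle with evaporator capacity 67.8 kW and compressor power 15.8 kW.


Q_cond = Q_evap + W
Q_cond = 67.8 + 15.8
Q_cond = 83.6 kW

83.6


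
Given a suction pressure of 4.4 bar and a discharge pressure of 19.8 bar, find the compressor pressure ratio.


PR = P_high / P_low
PR = 19.8 / 4.4
PR = 4.5

4.5


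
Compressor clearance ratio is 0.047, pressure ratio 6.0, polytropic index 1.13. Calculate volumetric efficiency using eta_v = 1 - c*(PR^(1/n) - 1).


PR^(1/n) = 6.0^(1/1.13) = 4.8823558
eta_v = 1 - 0.047 * (4.8823558 - 1)
eta_v = 0.8175

0.8175


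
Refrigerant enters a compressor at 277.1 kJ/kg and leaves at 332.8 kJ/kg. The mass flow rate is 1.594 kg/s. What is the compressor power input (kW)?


dh = 332.8 - 277.1 = 55.7 kJ/kg
W = m_dot * dh = 1.594 * 55.7 = 88.79 kW

88.79


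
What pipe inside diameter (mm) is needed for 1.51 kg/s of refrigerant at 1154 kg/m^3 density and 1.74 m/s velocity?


A = m_dot / (rho * v) = 1.51 / (1154 * 1.74) = 0.0007520070121 m^2
d = sqrt(4*A/pi) * 1000
d = 30.9 mm

30.9


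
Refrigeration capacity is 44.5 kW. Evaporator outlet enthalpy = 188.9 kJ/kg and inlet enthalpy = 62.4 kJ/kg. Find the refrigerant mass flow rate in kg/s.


dh = 188.9 - 62.4 = 126.5 kJ/kg
m_dot = Q / dh = 44.5 / 126.5 = 0.3518 kg/s

0.3518


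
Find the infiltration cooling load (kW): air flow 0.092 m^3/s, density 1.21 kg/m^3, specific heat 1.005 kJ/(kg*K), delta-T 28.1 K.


Q = V_dot * rho * cp * dT
Q = 0.092 * 1.21 * 1.005 * 28.1
Q = 3.144 kW

3.144


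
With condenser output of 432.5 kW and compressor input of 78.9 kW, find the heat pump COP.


COP_hp = Q_cond / W
COP_hp = 432.5 / 78.9
COP_hp = 5.482

5.482


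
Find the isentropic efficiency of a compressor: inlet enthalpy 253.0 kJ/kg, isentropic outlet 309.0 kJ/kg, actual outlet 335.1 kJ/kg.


dh_ideal = 309.0 - 253.0 = 56.0 kJ/kg
dh_actual = 335.1 - 253.0 = 82.1 kJ/kg
eta_s = dh_ideal / dh_actual = 56.0 / 82.1
eta_s = 0.6821

0.6821


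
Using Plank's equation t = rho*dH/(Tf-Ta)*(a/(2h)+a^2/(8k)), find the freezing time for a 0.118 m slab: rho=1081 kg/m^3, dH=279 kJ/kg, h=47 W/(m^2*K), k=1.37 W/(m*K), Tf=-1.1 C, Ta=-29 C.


dT = -1.1 - (-29) = 27.9 K
term1 = a/(2h) = 0.118/(2*47) = 0.001255319149
term2 = a^2/(8k) = 0.118^2/(8*1.37) = 0.001270437956
t = rho*dH*1000/dT * (term1 + term2)
t = 1081*279*1000/27.9 * (0.001255319149 + 0.001270437956)
t = 27303 s

27303


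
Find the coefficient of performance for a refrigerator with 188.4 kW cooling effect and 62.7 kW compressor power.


COP = Q_evap / W
COP = 188.4 / 62.7
COP = 3.005

3.005


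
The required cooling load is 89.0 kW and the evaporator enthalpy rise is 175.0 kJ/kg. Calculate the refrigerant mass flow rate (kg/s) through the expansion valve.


m_dot = Q / dh
m_dot = 89.0 / 175.0
m_dot = 0.5086 kg/s

0.5086


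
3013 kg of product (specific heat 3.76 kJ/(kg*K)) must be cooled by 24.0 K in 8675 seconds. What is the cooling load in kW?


Q = m * cp * dT / t
Q = 3013 * 3.76 * 24.0 / 8675
Q = 31.342 kW

31.342


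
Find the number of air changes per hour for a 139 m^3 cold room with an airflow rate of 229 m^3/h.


ACH = flow / volume
ACH = 229 / 139
ACH = 1.647

1.647


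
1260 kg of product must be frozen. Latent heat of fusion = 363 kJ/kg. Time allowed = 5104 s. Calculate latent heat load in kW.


Q_lat = m * h_fg / t
Q_lat = 1260 * 363 / 5104
Q_lat = 89.61 kW

89.61


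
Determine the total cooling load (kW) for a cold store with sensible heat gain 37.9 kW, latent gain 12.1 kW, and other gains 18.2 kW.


Q_total = Q_s + Q_l + Q_misc
Q_total = 37.9 + 12.1 + 18.2
Q_total = 68.2 kW

68.2


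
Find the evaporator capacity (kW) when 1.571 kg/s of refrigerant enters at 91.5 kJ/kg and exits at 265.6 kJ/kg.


dh = 265.6 - 91.5 = 174.1 kJ/kg
Q_evap = m_dot * dh = 1.571 * 174.1
Q_evap = 273.51 kW

273.51


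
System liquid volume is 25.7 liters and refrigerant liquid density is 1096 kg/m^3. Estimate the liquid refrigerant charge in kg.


Charge = V * rho / 1000
Charge = 25.7 * 1096 / 1000
Charge = 28.17 kg

28.17


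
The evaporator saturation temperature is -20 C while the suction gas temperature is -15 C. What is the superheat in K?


Superheat = T_suction - T_evap
Superheat = -15 - (-20)
Superheat = 5 K

5


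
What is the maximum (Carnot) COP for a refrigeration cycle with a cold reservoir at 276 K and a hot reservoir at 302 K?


dT = 302 - 276 = 26 K
COP_carnot = T_cold / dT = 276 / 26
COP_carnot = 10.615

10.615


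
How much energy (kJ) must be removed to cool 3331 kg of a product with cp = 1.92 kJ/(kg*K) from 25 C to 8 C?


dT = 25 - (8) = 17 K
Q = m * cp * dT = 3331 * 1.92 * 17
Q = 108724 kJ

108724


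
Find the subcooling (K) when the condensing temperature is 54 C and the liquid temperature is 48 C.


Subcooling = T_cond - T_liquid
Subcooling = 54 - 48
Subcooling = 6 K

6


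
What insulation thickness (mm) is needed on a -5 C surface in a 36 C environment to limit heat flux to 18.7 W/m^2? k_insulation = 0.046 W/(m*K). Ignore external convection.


dT = 36 - (-5) = 41 K
thickness = k * dT / q_max * 1000
thickness = 0.046 * 41 / 18.7 * 1000
thickness = 100.9 mm

100.9


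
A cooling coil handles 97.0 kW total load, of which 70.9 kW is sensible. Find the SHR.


SHR = Q_sensible / Q_total
SHR = 70.9 / 97.0
SHR = 0.731

0.731


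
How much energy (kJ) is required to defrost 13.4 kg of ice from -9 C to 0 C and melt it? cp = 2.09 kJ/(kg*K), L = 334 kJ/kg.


Sensible heat = cp * dT = 2.09 * 9 = 18.81 kJ/kg
Total per kg = 18.81 + 334 = 352.81 kJ/kg
Q = m * total = 13.4 * 352.81
Q = 4727.7 kJ

4727.7


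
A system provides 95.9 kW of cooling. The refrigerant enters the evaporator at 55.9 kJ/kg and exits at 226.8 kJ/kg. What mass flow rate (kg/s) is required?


dh = 226.8 - 55.9 = 170.9 kJ/kg
m_dot = Q / dh = 95.9 / 170.9 = 0.5611 kg/s

0.5611


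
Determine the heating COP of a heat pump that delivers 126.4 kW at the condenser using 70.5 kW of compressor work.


COP_hp = Q_cond / W
COP_hp = 126.4 / 70.5
COP_hp = 1.793

1.793


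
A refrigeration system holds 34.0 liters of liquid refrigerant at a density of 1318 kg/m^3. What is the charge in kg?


Charge = V * rho / 1000
Charge = 34.0 * 1318 / 1000
Charge = 44.81 kg

44.81


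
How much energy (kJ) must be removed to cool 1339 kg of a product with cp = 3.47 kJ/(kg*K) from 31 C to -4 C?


dT = 31 - (-4) = 35 K
Q = m * cp * dT = 1339 * 3.47 * 35
Q = 162622 kJ

162622


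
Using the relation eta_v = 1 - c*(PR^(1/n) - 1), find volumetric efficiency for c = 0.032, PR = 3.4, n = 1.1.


PR^(1/n) = 3.4^(1/1.1) = 3.04202411
eta_v = 1 - 0.032 * (3.04202411 - 1)
eta_v = 0.9347

0.9347


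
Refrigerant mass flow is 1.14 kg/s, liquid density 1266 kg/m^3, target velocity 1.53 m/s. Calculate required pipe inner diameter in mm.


A = m_dot / (rho * v) = 1.14 / (1266 * 1.53) = 0.0005885450547 m^2
d = sqrt(4*A/pi) * 1000
d = 27.4 mm

27.4


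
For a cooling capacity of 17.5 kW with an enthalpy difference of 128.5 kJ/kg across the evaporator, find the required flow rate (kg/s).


m_dot = Q / dh
m_dot = 17.5 / 128.5
m_dot = 0.1362 kg/s

0.1362


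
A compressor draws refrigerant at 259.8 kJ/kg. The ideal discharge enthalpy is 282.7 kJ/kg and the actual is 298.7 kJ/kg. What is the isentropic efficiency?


dh_ideal = 282.7 - 259.8 = 22.9 kJ/kg
dh_actual = 298.7 - 259.8 = 38.9 kJ/kg
eta_s = dh_ideal / dh_actual = 22.9 / 38.9
eta_s = 0.5887

0.5887


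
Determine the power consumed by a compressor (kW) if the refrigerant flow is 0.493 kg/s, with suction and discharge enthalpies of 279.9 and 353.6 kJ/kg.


dh = 353.6 - 279.9 = 73.7 kJ/kg
W = m_dot * dh = 0.493 * 73.7 = 36.33 kW

36.33


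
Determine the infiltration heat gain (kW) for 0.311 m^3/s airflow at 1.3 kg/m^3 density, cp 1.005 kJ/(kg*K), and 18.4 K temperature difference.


Q = V_dot * rho * cp * dT
Q = 0.311 * 1.3 * 1.005 * 18.4
Q = 7.476 kW

7.476


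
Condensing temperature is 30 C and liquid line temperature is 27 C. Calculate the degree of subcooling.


Subcooling = T_cond - T_liquid
Subcooling = 30 - 27
Subcooling = 3 K

3


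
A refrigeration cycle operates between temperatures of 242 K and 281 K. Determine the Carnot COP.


dT = 281 - 242 = 39 K
COP_carnot = T_cold / dT = 242 / 39
COP_carnot = 6.205

6.205


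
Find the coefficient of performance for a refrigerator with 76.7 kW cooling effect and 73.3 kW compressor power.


COP = Q_evap / W
COP = 76.7 / 73.3
COP = 1.046

1.046


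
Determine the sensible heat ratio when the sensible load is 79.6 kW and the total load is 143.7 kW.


SHR = Q_sensible / Q_total
SHR = 79.6 / 143.7
SHR = 0.554

0.554


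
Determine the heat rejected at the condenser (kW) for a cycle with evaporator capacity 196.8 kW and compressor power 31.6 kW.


Q_cond = Q_evap + W
Q_cond = 196.8 + 31.6
Q_cond = 228.4 kW

228.4


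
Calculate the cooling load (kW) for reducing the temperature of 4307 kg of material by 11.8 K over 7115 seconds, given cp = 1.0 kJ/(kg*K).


Q = m * cp * dT / t
Q = 4307 * 1.0 * 11.8 / 7115
Q = 7.143 kW

7.143


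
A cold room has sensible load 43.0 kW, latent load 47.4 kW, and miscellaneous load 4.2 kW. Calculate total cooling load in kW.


Q_total = Q_s + Q_l + Q_misc
Q_total = 43.0 + 47.4 + 4.2
Q_total = 94.6 kW

94.6


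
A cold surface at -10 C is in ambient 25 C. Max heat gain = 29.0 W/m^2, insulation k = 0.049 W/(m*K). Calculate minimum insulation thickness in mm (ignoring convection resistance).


dT = 25 - (-10) = 35 K
thickness = k * dT / q_max * 1000
thickness = 0.049 * 35 / 29.0 * 1000
thickness = 59.1 mm

59.1


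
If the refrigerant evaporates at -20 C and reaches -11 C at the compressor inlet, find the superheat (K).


Superheat = T_suction - T_evap
Superheat = -11 - (-20)
Superheat = 9 K

9


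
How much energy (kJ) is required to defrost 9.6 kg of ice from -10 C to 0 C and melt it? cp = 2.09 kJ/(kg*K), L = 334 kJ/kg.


Sensible heat = cp * dT = 2.09 * 10 = 20.9 kJ/kg
Total per kg = 20.9 + 334 = 354.9 kJ/kg
Q = m * total = 9.6 * 354.9
Q = 3407.0 kJ

3407.0


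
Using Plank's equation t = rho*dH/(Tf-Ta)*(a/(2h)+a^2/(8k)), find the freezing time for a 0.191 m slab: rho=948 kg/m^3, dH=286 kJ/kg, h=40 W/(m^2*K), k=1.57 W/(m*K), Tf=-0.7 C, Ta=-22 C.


dT = -0.7 - (-22) = 21.3 K
term1 = a/(2h) = 0.191/(2*40) = 0.0023875
term2 = a^2/(8k) = 0.191^2/(8*1.57) = 0.002904538217
t = rho*dH*1000/dT * (term1 + term2)
t = 948*286*1000/21.3 * (0.0023875 + 0.002904538217)
t = 67362 s

67362


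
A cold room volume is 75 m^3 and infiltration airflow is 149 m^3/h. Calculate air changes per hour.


ACH = flow / volume
ACH = 149 / 75
ACH = 1.987

1.987


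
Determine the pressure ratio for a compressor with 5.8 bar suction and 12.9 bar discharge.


PR = P_high / P_low
PR = 12.9 / 5.8
PR = 2.224

2.224


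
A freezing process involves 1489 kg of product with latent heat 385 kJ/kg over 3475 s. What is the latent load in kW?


Q_lat = m * h_fg / t
Q_lat = 1489 * 385 / 3475
Q_lat = 164.97 kW

164.97


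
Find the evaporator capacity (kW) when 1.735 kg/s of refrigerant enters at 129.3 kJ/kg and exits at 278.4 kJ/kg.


dh = 278.4 - 129.3 = 149.1 kJ/kg
Q_evap = m_dot * dh = 1.735 * 149.1
Q_evap = 258.69 kW

258.69


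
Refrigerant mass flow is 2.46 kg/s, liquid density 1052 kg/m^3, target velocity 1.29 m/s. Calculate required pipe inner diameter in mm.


A = m_dot / (rho * v) = 2.46 / (1052 * 1.29) = 0.001812715536 m^2
d = sqrt(4*A/pi) * 1000
d = 48.0 mm

48.0


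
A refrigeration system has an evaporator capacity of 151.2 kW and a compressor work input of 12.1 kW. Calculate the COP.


COP = Q_evap / W
COP = 151.2 / 12.1
COP = 12.496

12.496


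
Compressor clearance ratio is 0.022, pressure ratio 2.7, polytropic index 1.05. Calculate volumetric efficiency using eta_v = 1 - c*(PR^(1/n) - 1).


PR^(1/n) = 2.7^(1/1.05) = 2.57526919
eta_v = 1 - 0.022 * (2.57526919 - 1)
eta_v = 0.9653

0.9653


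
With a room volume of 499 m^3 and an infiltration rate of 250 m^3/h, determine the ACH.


ACH = flow / volume
ACH = 250 / 499
ACH = 0.501

0.501


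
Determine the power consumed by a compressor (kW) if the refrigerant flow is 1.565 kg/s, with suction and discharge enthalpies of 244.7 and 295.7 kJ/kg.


dh = 295.7 - 244.7 = 51.0 kJ/kg
W = m_dot * dh = 1.565 * 51.0 = 79.82 kW

79.82


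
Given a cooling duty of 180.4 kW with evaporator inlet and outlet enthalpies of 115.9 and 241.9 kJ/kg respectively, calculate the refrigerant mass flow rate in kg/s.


dh = 241.9 - 115.9 = 126.0 kJ/kg
m_dot = Q / dh = 180.4 / 126.0 = 1.4317 kg/s

1.4317


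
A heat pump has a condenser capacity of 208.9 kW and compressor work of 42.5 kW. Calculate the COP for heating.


COP_hp = Q_cond / W
COP_hp = 208.9 / 42.5
COP_hp = 4.915

4.915


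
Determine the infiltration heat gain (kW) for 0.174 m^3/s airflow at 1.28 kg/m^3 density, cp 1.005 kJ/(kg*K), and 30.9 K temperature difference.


Q = V_dot * rho * cp * dT
Q = 0.174 * 1.28 * 1.005 * 30.9
Q = 6.916 kW

6.916


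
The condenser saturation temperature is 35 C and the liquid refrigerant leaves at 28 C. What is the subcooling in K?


Subcooling = T_cond - T_liquid
Subcooling = 35 - 28
Subcooling = 7 K

7


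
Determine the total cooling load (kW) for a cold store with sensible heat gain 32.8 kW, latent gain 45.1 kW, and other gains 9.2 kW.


Q_total = Q_s + Q_l + Q_misc
Q_total = 32.8 + 45.1 + 9.2
Q_total = 87.1 kW

87.1


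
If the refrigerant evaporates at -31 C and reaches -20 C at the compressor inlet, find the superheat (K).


Superheat = T_suction - T_evap
Superheat = -20 - (-31)
Superheat = 11 K

11


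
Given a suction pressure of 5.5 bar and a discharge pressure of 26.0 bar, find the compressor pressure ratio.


PR = P_high / P_low
PR = 26.0 / 5.5
PR = 4.727

4.727


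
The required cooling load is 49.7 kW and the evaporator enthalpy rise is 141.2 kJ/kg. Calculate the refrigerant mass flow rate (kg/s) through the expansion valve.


m_dot = Q / dh
m_dot = 49.7 / 141.2
m_dot = 0.352 kg/s

0.352


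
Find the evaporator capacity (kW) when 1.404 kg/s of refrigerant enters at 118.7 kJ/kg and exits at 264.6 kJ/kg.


dh = 264.6 - 118.7 = 145.9 kJ/kg
Q_evap = m_dot * dh = 1.404 * 145.9
Q_evap = 204.84 kW

204.84


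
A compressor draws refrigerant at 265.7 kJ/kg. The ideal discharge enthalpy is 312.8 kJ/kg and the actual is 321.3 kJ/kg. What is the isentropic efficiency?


dh_ideal = 312.8 - 265.7 = 47.1 kJ/kg
dh_actual = 321.3 - 265.7 = 55.6 kJ/kg
eta_s = dh_ideal / dh_actual = 47.1 / 55.6
eta_s = 0.8471

0.8471


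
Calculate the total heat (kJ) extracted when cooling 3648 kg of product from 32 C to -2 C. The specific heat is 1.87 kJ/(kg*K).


dT = 32 - (-2) = 34 K
Q = m * cp * dT = 3648 * 1.87 * 34
Q = 231940 kJ

231940


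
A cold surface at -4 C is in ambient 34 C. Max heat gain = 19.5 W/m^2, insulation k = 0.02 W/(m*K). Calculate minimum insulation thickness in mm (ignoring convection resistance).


dT = 34 - (-4) = 38 K
thickness = k * dT / q_max * 1000
thickness = 0.02 * 38 / 19.5 * 1000
thickness = 39.0 mm

39.0


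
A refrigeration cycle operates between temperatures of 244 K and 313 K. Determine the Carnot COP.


dT = 313 - 244 = 69 K
COP_carnot = T_cold / dT = 244 / 69
COP_carnot = 3.536

3.536


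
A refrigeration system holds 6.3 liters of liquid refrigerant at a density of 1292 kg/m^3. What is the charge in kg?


Charge = V * rho / 1000
Charge = 6.3 * 1292 / 1000
Charge = 8.14 kg

8.14


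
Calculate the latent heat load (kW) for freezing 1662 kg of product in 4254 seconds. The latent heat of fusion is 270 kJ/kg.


Q_lat = m * h_fg / t
Q_lat = 1662 * 270 / 4254
Q_lat = 105.49 kW

105.49


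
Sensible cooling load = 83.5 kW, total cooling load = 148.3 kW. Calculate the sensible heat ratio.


SHR = Q_sensible / Q_total
SHR = 83.5 / 148.3
SHR = 0.563

0.563


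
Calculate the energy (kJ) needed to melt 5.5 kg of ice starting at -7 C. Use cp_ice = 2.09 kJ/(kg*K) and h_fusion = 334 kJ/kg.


Sensible heat = cp * dT = 2.09 * 7 = 14.63 kJ/kg
Total per kg = 14.63 + 334 = 348.63 kJ/kg
Q = m * total = 5.5 * 348.63
Q = 1917.5 kJ

1917.5


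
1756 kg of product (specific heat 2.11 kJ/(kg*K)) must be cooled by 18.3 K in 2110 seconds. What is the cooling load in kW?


Q = m * cp * dT / t
Q = 1756 * 2.11 * 18.3 / 2110
Q = 32.135 kW

32.135


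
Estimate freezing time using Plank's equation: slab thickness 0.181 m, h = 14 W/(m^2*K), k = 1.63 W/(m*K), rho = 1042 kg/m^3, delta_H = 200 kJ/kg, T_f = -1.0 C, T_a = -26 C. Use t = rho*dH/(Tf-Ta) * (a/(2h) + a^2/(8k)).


dT = -1.0 - (-26) = 25.0 K
term1 = a/(2h) = 0.181/(2*14) = 0.006464285714
term2 = a^2/(8k) = 0.181^2/(8*1.63) = 0.002512346626
t = rho*dH*1000/dT * (term1 + term2)
t = 1042*200*1000/25.0 * (0.006464285714 + 0.002512346626)
t = 74829 s

74829


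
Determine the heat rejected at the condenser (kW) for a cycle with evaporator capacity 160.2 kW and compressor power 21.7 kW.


Q_cond = Q_evap + W
Q_cond = 160.2 + 21.7
Q_cond = 181.9 kW

181.9


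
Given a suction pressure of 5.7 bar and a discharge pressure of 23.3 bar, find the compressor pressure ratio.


PR = P_high / P_low
PR = 23.3 / 5.7
PR = 4.088

4.088


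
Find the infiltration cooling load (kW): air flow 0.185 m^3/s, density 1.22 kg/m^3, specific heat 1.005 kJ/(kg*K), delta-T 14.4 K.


Q = V_dot * rho * cp * dT
Q = 0.185 * 1.22 * 1.005 * 14.4
Q = 3.266 kW

3.266


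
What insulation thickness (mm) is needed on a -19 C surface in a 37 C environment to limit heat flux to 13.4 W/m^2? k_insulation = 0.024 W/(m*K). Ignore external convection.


dT = 37 - (-19) = 56 K
thickness = k * dT / q_max * 1000
thickness = 0.024 * 56 / 13.4 * 1000
thickness = 100.3 mm

100.3


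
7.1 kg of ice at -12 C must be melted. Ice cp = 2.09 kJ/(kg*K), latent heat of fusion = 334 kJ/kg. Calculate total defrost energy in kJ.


Sensible heat = cp * dT = 2.09 * 12 = 25.08 kJ/kg
Total per kg = 25.08 + 334 = 359.08 kJ/kg
Q = m * total = 7.1 * 359.08
Q = 2549.5 kJ

2549.5


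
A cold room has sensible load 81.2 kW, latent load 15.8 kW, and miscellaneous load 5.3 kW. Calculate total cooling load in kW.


Q_total = Q_s + Q_l + Q_misc
Q_total = 81.2 + 15.8 + 5.3
Q_total = 102.3 kW

102.3


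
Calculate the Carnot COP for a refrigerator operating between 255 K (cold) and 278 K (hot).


dT = 278 - 255 = 23 K
COP_carnot = T_cold / dT = 255 / 23
COP_carnot = 11.087

11.087


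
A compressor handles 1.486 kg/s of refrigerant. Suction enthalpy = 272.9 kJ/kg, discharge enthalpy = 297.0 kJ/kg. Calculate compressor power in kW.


dh = 297.0 - 272.9 = 24.1 kJ/kg
W = m_dot * dh = 1.486 * 24.1 = 35.81 kW

35.81


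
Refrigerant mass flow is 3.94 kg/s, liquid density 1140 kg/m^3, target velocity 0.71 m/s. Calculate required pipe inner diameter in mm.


A = m_dot / (rho * v) = 3.94 / (1140 * 0.71) = 0.004867803311 m^2
d = sqrt(4*A/pi) * 1000
d = 78.7 mm

78.7


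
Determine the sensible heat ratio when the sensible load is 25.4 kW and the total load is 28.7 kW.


SHR = Q_sensible / Q_total
SHR = 25.4 / 28.7
SHR = 0.885

0.885


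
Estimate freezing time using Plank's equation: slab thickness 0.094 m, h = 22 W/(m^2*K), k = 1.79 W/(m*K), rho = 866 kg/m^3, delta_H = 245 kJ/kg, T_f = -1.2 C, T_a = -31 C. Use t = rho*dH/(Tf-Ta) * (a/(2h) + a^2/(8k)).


dT = -1.2 - (-31) = 29.8 K
term1 = a/(2h) = 0.094/(2*22) = 0.002136363636
term2 = a^2/(8k) = 0.094^2/(8*1.79) = 0.0006170391061
t = rho*dH*1000/dT * (term1 + term2)
t = 866*245*1000/29.8 * (0.002136363636 + 0.0006170391061)
t = 19604 s

19604


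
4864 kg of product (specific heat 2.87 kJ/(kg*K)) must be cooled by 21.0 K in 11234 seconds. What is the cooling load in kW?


Q = m * cp * dT / t
Q = 4864 * 2.87 * 21.0 / 11234
Q = 26.095 kW

26.095


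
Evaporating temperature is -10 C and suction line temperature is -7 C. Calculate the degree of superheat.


Superheat = T_suction - T_evap
Superheat = -7 - (-10)
Superheat = 3 K

3


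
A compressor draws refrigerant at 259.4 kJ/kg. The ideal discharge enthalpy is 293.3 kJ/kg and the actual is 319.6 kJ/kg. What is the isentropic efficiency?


dh_ideal = 293.3 - 259.4 = 33.9 kJ/kg
dh_actual = 319.6 - 259.4 = 60.2 kJ/kg
eta_s = dh_ideal / dh_actual = 33.9 / 60.2
eta_s = 0.5631

0.5631


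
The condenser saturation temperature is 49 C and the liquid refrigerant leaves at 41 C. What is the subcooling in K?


Subcooling = T_cond - T_liquid
Subcooling = 49 - 41
Subcooling = 8 K

8


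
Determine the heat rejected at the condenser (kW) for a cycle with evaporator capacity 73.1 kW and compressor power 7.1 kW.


Q_cond = Q_evap + W
Q_cond = 73.1 + 7.1
Q_cond = 80.2 kW

80.2


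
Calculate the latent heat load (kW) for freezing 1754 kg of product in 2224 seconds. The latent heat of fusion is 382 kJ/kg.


Q_lat = m * h_fg / t
Q_lat = 1754 * 382 / 2224
Q_lat = 301.27 kW

301.27


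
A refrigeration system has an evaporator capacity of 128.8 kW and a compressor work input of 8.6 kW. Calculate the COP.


COP = Q_evap / W
COP = 128.8 / 8.6
COP = 14.977

14.977


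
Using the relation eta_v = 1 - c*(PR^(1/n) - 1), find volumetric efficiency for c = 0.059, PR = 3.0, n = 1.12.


PR^(1/n) = 3.0^(1/1.12) = 2.66686554
eta_v = 1 - 0.059 * (2.66686554 - 1)
eta_v = 0.9017

0.9017


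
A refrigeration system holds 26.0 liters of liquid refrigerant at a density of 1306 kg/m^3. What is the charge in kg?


Charge = V * rho / 1000
Charge = 26.0 * 1306 / 1000
Charge = 33.96 kg

33.96


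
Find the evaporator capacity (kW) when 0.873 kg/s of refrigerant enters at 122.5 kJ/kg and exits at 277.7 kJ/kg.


dh = 277.7 - 122.5 = 155.2 kJ/kg
Q_evap = m_dot * dh = 0.873 * 155.2
Q_evap = 135.49 kW

135.49


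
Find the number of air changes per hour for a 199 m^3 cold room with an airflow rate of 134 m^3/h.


ACH = flow / volume
ACH = 134 / 199
ACH = 0.673

0.673


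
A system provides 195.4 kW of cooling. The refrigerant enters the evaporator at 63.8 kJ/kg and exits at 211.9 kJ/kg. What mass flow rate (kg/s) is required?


dh = 211.9 - 63.8 = 148.1 kJ/kg
m_dot = Q / dh = 195.4 / 148.1 = 1.3194 kg/s

1.3194


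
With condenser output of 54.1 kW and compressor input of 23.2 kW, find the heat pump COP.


COP_hp = Q_cond / W
COP_hp = 54.1 / 23.2
COP_hp = 2.332

2.332


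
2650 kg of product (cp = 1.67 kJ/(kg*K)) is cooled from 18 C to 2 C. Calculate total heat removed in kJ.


dT = 18 - (2) = 16 K
Q = m * cp * dT = 2650 * 1.67 * 16
Q = 70808 kJ

70808


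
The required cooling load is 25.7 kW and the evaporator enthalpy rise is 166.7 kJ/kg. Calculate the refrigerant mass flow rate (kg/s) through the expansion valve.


m_dot = Q / dh
m_dot = 25.7 / 166.7
m_dot = 0.1542 kg/s

0.1542


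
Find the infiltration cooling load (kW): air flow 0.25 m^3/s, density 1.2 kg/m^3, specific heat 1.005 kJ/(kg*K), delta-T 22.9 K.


Q = V_dot * rho * cp * dT
Q = 0.25 * 1.2 * 1.005 * 22.9
Q = 6.904 kW

6.904


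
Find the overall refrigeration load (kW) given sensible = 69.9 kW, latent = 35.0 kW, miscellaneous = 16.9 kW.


Q_total = Q_s + Q_l + Q_misc
Q_total = 69.9 + 35.0 + 16.9
Q_total = 121.8 kW

121.8


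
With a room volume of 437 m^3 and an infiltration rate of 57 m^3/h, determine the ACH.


ACH = flow / volume
ACH = 57 / 437
ACH = 0.13

0.13


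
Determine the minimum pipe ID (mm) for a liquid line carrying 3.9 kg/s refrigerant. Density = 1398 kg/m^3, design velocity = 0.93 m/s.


A = m_dot / (rho * v) = 3.9 / (1398 * 0.93) = 0.002999676958 m^2
d = sqrt(4*A/pi) * 1000
d = 61.8 mm

61.8


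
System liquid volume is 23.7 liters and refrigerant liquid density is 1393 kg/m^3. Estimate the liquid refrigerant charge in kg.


Charge = V * rho / 1000
Charge = 23.7 * 1393 / 1000
Charge = 33.01 kg

33.01


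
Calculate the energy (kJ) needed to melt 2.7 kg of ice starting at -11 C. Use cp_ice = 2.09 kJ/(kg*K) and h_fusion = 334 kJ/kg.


Sensible heat = cp * dT = 2.09 * 11 = 22.99 kJ/kg
Total per kg = 22.99 + 334 = 356.99 kJ/kg
Q = m * total = 2.7 * 356.99
Q = 963.9 kJ

963.9


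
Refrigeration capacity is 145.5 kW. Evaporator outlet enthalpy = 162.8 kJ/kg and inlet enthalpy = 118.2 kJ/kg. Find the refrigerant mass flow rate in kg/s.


dh = 162.8 - 118.2 = 44.6 kJ/kg
m_dot = Q / dh = 145.5 / 44.6 = 3.2623 kg/s

3.2623


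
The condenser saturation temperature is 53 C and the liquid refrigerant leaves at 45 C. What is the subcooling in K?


Subcooling = T_cond - T_liquid
Subcooling = 53 - 45
Subcooling = 8 K

8


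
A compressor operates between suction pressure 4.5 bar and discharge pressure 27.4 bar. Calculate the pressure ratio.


PR = P_high / P_low
PR = 27.4 / 4.5
PR = 6.089

6.089


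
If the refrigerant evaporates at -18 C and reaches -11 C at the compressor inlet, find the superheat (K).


Superheat = T_suction - T_evap
Superheat = -11 - (-18)
Superheat = 7 K

7


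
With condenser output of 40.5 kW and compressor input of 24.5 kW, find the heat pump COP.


COP_hp = Q_cond / W
COP_hp = 40.5 / 24.5
COP_hp = 1.653

1.653


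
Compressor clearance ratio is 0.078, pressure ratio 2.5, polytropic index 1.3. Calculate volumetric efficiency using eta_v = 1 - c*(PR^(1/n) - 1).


PR^(1/n) = 2.5^(1/1.3) = 2.02352092
eta_v = 1 - 0.078 * (2.02352092 - 1)
eta_v = 0.9202

0.9202


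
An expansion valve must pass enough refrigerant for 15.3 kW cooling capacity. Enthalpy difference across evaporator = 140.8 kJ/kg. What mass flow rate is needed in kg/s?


m_dot = Q / dh
m_dot = 15.3 / 140.8
m_dot = 0.1087 kg/s

0.1087


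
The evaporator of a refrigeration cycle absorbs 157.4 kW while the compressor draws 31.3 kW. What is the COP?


COP = Q_evap / W
COP = 157.4 / 31.3
COP = 5.029

5.029


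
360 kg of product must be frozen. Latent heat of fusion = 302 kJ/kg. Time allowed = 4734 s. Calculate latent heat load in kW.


Q_lat = m * h_fg / t
Q_lat = 360 * 302 / 4734
Q_lat = 22.97 kW

22.97


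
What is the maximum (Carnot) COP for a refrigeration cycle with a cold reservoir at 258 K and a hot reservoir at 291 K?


dT = 291 - 258 = 33 K
COP_carnot = T_cold / dT = 258 / 33
COP_carnot = 7.818

7.818


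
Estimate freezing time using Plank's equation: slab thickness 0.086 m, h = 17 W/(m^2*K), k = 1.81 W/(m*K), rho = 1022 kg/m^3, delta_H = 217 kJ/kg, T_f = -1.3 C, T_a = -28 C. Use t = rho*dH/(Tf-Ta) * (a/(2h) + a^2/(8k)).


dT = -1.3 - (-28) = 26.7 K
term1 = a/(2h) = 0.086/(2*17) = 0.002529411765
term2 = a^2/(8k) = 0.086^2/(8*1.81) = 0.0005107734807
t = rho*dH*1000/dT * (term1 + term2)
t = 1022*217*1000/26.7 * (0.002529411765 + 0.0005107734807)
t = 25252 s

25252


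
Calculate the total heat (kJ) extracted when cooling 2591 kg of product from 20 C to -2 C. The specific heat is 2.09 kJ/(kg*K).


dT = 20 - (-2) = 22 K
Q = m * cp * dT = 2591 * 2.09 * 22
Q = 119134 kJ

119134


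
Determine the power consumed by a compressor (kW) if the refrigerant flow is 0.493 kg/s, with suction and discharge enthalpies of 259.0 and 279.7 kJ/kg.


dh = 279.7 - 259.0 = 20.7 kJ/kg
W = m_dot * dh = 0.493 * 20.7 = 10.21 kW

10.21


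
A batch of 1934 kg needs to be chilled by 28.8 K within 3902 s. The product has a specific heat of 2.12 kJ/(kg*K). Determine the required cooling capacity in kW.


Q = m * cp * dT / t
Q = 1934 * 2.12 * 28.8 / 3902
Q = 30.262 kW

30.262


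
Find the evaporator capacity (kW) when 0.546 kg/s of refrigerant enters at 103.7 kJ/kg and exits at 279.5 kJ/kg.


dh = 279.5 - 103.7 = 175.8 kJ/kg
Q_evap = m_dot * dh = 0.546 * 175.8
Q_evap = 95.99 kW

95.99


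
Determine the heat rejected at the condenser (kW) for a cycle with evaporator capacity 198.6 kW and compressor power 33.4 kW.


Q_cond = Q_evap + W
Q_cond = 198.6 + 33.4
Q_cond = 232.0 kW

232.0


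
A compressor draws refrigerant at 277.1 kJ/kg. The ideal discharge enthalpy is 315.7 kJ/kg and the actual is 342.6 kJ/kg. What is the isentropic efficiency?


dh_ideal = 315.7 - 277.1 = 38.6 kJ/kg
dh_actual = 342.6 - 277.1 = 65.5 kJ/kg
eta_s = dh_ideal / dh_actual = 38.6 / 65.5
eta_s = 0.5893

0.5893


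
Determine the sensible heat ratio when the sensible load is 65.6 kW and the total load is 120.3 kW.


SHR = Q_sensible / Q_total
SHR = 65.6 / 120.3
SHR = 0.545

0.545


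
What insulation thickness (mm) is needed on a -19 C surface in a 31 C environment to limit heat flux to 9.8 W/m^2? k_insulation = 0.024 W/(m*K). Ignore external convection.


dT = 31 - (-19) = 50 K
thickness = k * dT / q_max * 1000
thickness = 0.024 * 50 / 9.8 * 1000
thickness = 122.4 mm

122.4


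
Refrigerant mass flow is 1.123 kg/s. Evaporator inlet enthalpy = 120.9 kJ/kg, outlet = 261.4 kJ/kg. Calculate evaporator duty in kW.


dh = 261.4 - 120.9 = 140.5 kJ/kg
Q_evap = m_dot * dh = 1.123 * 140.5
Q_evap = 157.78 kW

157.78


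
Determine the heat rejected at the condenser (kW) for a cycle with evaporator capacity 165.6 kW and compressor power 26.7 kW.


Q_cond = Q_evap + W
Q_cond = 165.6 + 26.7
Q_cond = 192.3 kW

192.3


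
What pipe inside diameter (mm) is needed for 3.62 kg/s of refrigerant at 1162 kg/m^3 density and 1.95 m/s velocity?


A = m_dot / (rho * v) = 3.62 / (1162 * 1.95) = 0.001597599188 m^2
d = sqrt(4*A/pi) * 1000
d = 45.1 mm

45.1


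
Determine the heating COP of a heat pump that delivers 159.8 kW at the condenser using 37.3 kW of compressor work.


COP_hp = Q_cond / W
COP_hp = 159.8 / 37.3
COP_hp = 4.284

4.284


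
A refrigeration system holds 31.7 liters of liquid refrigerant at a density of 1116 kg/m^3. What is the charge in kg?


Charge = V * rho / 1000
Charge = 31.7 * 1116 / 1000
Charge = 35.38 kg

35.38


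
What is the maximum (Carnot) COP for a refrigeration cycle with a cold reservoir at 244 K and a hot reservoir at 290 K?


dT = 290 - 244 = 46 K
COP_carnot = T_cold / dT = 244 / 46
COP_carnot = 5.304

5.304


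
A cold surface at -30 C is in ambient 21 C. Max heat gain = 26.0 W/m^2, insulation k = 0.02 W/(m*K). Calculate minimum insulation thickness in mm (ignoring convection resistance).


dT = 21 - (-30) = 51 K
thickness = k * dT / q_max * 1000
thickness = 0.02 * 51 / 26.0 * 1000
thickness = 39.2 mm

39.2


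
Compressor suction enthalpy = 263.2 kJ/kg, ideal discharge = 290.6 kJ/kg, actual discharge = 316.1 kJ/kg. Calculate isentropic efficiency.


dh_ideal = 290.6 - 263.2 = 27.4 kJ/kg
dh_actual = 316.1 - 263.2 = 52.9 kJ/kg
eta_s = dh_ideal / dh_actual = 27.4 / 52.9
eta_s = 0.518

0.518


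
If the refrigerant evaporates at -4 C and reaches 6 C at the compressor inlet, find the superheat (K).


Superheat = T_suction - T_evap
Superheat = 6 - (-4)
Superheat = 10 K

10


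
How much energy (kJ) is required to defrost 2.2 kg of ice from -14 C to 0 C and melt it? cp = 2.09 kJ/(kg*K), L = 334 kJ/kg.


Sensible heat = cp * dT = 2.09 * 14 = 29.26 kJ/kg
Total per kg = 29.26 + 334 = 363.26 kJ/kg
Q = m * total = 2.2 * 363.26
Q = 799.2 kJ

799.2


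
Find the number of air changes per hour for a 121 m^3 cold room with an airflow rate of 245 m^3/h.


ACH = flow / volume
ACH = 245 / 121
ACH = 2.025

2.025


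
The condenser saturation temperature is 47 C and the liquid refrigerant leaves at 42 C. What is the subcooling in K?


Subcooling = T_cond - T_liquid
Subcooling = 47 - 42
Subcooling = 5 K

5


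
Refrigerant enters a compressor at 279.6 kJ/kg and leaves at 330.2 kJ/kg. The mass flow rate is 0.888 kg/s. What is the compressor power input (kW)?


dh = 330.2 - 279.6 = 50.6 kJ/kg
W = m_dot * dh = 0.888 * 50.6 = 44.93 kW

44.93


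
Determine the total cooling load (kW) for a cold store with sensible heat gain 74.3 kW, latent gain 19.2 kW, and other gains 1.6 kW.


Q_total = Q_s + Q_l + Q_misc
Q_total = 74.3 + 19.2 + 1.6
Q_total = 95.1 kW

95.1


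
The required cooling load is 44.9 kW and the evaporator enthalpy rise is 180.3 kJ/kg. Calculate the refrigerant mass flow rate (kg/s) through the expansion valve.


m_dot = Q / dh
m_dot = 44.9 / 180.3
m_dot = 0.249 kg/s

0.249


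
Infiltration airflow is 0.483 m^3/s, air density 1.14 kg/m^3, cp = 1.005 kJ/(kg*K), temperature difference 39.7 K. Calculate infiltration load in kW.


Q = V_dot * rho * cp * dT
Q = 0.483 * 1.14 * 1.005 * 39.7
Q = 21.969 kW

21.969


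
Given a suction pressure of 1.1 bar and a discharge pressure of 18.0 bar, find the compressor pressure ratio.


PR = P_high / P_low
PR = 18.0 / 1.1
PR = 16.364

16.364


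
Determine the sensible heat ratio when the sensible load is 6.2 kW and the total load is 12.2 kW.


SHR = Q_sensible / Q_total
SHR = 6.2 / 12.2
SHR = 0.508

0.508


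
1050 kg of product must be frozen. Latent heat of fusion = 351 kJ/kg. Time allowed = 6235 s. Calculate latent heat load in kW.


Q_lat = m * h_fg / t
Q_lat = 1050 * 351 / 6235
Q_lat = 59.11 kW

59.11


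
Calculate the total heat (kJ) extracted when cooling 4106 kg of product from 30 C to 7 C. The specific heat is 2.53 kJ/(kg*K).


dT = 30 - (7) = 23 K
Q = m * cp * dT = 4106 * 2.53 * 23
Q = 238928 kJ

238928


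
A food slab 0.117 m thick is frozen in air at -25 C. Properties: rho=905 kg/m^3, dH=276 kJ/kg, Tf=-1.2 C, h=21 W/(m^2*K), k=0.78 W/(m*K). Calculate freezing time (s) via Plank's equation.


dT = -1.2 - (-25) = 23.8 K
term1 = a/(2h) = 0.117/(2*21) = 0.002785714286
term2 = a^2/(8k) = 0.117^2/(8*0.78) = 0.00219375
t = rho*dH*1000/dT * (term1 + term2)
t = 905*276*1000/23.8 * (0.002785714286 + 0.00219375)
t = 52259 s

52259


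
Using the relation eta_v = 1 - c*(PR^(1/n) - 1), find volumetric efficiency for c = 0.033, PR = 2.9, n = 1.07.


PR^(1/n) = 2.9^(1/1.07) = 2.70487788
eta_v = 1 - 0.033 * (2.70487788 - 1)
eta_v = 0.9437

0.9437


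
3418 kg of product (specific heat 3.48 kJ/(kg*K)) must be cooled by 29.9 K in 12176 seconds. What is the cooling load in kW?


Q = m * cp * dT / t
Q = 3418 * 3.48 * 29.9 / 12176
Q = 29.209 kW

29.209


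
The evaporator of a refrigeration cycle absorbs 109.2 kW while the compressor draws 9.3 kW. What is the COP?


COP = Q_evap / W
COP = 109.2 / 9.3
COP = 11.742

11.742


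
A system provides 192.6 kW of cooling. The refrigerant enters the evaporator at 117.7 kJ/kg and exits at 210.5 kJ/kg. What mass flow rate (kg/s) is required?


dh = 210.5 - 117.7 = 92.8 kJ/kg
m_dot = Q / dh = 192.6 / 92.8 = 2.0754 kg/s

2.0754


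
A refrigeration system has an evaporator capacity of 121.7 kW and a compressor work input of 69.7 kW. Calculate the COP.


COP = Q_evap / W
COP = 121.7 / 69.7
COP = 1.746

1.746


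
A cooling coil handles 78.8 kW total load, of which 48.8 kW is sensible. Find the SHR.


SHR = Q_sensible / Q_total
SHR = 48.8 / 78.8
SHR = 0.619

0.619


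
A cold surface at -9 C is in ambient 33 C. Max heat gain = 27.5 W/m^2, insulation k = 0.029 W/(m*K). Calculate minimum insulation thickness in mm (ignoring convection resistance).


dT = 33 - (-9) = 42 K
thickness = k * dT / q_max * 1000
thickness = 0.029 * 42 / 27.5 * 1000
thickness = 44.3 mm

44.3


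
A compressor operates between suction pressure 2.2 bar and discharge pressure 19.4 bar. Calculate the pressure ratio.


PR = P_high / P_low
PR = 19.4 / 2.2
PR = 8.818

8.818


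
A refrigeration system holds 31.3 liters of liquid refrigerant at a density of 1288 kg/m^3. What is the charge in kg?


Charge = V * rho / 1000
Charge = 31.3 * 1288 / 1000
Charge = 40.31 kg

40.31


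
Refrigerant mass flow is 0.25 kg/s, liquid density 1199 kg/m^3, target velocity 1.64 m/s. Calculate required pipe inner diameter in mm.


A = m_dot / (rho * v) = 0.25 / (1199 * 1.64) = 0.000127138469 m^2
d = sqrt(4*A/pi) * 1000
d = 12.7 mm

12.7


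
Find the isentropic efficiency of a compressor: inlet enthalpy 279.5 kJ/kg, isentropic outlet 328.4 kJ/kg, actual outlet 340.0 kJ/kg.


dh_ideal = 328.4 - 279.5 = 48.9 kJ/kg
dh_actual = 340.0 - 279.5 = 60.5 kJ/kg
eta_s = dh_ideal / dh_actual = 48.9 / 60.5
eta_s = 0.8083

0.8083


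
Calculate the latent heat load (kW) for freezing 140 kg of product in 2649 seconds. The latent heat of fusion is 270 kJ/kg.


Q_lat = m * h_fg / t
Q_lat = 140 * 270 / 2649
Q_lat = 14.27 kW

14.27


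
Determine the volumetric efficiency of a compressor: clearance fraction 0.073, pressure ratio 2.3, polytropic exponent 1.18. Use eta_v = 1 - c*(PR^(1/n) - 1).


PR^(1/n) = 2.3^(1/1.18) = 2.0255782
eta_v = 1 - 0.073 * (2.0255782 - 1)
eta_v = 0.9251

0.9251


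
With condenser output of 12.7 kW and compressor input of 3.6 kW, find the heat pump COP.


COP_hp = Q_cond / W
COP_hp = 12.7 / 3.6
COP_hp = 3.528

3.528


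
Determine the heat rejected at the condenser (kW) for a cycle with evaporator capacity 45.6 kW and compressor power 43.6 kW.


Q_cond = Q_evap + W
Q_cond = 45.6 + 43.6
Q_cond = 89.2 kW

89.2


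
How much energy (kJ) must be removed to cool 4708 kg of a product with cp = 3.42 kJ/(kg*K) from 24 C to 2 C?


dT = 24 - (2) = 22 K
Q = m * cp * dT = 4708 * 3.42 * 22
Q = 354230 kJ

354230


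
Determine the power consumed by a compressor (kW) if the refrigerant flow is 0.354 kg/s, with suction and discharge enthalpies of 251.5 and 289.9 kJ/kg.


dh = 289.9 - 251.5 = 38.4 kJ/kg
W = m_dot * dh = 0.354 * 38.4 = 13.59 kW

13.59


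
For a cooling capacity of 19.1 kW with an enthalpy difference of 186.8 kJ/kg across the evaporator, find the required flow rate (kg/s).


m_dot = Q / dh
m_dot = 19.1 / 186.8
m_dot = 0.1022 kg/s

0.1022


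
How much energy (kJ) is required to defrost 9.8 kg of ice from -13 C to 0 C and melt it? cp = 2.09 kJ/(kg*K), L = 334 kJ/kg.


Sensible heat = cp * dT = 2.09 * 13 = 27.17 kJ/kg
Total per kg = 27.17 + 334 = 361.17 kJ/kg
Q = m * total = 9.8 * 361.17
Q = 3539.5 kJ

3539.5


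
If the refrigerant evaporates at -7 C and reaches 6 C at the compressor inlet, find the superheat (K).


Superheat = T_suction - T_evap
Superheat = 6 - (-7)
Superheat = 13 K

13


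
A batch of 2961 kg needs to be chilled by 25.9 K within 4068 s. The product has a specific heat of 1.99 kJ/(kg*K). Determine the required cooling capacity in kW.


Q = m * cp * dT / t
Q = 2961 * 1.99 * 25.9 / 4068
Q = 37.515 kW

37.515


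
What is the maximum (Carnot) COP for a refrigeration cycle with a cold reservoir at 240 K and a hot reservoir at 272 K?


dT = 272 - 240 = 32 K
COP_carnot = T_cold / dT = 240 / 32
COP_carnot = 7.5

7.5


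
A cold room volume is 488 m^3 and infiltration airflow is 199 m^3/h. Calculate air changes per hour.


ACH = flow / volume
ACH = 199 / 488
ACH = 0.408

0.408
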